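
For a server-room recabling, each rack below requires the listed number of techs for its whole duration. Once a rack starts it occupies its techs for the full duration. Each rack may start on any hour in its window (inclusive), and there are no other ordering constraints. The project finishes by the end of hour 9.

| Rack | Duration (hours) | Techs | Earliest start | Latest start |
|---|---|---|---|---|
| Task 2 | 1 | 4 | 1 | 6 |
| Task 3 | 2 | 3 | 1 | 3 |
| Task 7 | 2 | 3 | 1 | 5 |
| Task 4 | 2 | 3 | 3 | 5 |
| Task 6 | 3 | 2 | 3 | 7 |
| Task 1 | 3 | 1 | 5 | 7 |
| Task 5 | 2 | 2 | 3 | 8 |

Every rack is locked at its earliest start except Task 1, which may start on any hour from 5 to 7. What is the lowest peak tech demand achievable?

10

Task 1@5: h1:10  h2:6  h3:7  h4:7  h5:3  h6:1  h7:1  h8:0  h9:0 → peak 10
Task 1@6: h1:10  h2:6  h3:7  h4:7  h5:2  h6:1  h7:1  h8:1  h9:0 → peak 10
Task 1@7: h1:10  h2:6  h3:7  h4:7  h5:2  h6:0  h7:1  h8:1  h9:1 → peak 10
Best is Task 1@5, peak 10.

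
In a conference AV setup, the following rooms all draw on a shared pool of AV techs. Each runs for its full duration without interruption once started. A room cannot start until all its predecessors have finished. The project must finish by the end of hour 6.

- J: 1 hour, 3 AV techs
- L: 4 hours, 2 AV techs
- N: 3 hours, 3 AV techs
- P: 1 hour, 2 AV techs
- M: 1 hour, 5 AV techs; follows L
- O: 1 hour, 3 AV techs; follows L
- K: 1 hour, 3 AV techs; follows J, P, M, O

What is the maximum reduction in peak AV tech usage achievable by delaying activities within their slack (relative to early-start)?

Early-start peak: h1:10  h2:5  h3:5  h4:2  h5:8  h6:3 ⇒ 10.
Leveled (J@1, L@1, N@1, P@2, M@5, O@5, K@6): h1:8  h2:7  h3:5  h4:2  h5:8  h6:3 ⇒ 8.
Reduction 10 − 8 = 2.

2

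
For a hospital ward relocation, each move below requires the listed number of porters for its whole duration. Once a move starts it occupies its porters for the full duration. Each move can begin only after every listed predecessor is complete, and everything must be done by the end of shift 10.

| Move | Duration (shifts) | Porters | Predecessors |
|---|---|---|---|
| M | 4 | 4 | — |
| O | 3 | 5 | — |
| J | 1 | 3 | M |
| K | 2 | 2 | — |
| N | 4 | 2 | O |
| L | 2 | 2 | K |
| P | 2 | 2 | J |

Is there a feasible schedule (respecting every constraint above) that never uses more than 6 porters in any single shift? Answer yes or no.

yes

Schedule M@4, O@1, J@8, K@4, N@6, L@9, P@9: s1:5  s2:5  s3:5  s4:6  s5:6  s6:6  s7:6  s8:5  s9:6  s10:4 — peak 6 ≤ 6.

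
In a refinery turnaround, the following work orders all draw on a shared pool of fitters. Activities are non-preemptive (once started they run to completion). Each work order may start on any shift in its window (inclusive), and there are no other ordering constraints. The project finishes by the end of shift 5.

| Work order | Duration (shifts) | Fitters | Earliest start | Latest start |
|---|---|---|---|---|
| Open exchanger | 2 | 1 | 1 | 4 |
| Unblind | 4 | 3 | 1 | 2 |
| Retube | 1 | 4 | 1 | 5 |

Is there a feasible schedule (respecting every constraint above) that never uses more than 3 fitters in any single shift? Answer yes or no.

no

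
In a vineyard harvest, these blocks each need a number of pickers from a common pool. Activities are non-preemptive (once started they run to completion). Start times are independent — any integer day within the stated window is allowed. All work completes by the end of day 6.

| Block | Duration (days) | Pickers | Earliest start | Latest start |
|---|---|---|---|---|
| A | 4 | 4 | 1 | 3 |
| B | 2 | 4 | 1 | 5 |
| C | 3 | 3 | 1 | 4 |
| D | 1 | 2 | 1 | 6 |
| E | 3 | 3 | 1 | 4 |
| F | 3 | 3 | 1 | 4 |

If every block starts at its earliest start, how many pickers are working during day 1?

19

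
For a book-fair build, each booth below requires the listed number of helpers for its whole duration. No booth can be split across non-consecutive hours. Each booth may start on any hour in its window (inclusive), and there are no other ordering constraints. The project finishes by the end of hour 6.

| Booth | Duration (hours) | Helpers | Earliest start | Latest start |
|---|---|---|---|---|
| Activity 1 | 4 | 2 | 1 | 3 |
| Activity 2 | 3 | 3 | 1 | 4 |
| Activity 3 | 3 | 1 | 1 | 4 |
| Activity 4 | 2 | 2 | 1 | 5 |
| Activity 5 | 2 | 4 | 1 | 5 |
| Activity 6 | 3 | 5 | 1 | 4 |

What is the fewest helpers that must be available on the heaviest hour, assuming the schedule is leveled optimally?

9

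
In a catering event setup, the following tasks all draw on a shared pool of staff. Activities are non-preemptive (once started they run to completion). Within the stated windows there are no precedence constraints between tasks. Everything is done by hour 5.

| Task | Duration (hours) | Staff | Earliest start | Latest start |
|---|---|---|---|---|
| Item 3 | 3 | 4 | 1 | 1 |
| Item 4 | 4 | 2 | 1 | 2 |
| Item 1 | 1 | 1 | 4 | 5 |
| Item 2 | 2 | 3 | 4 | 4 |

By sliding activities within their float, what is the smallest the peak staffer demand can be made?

Schedule Item 3@1, Item 4@1, Item 1@4, Item 2@4: h1:6  h2:6  h3:6  h4:6  h5:3 — peak 6.
Total staffer-hours = 27 over 5 hours ⇒ peak ≥ ⌈27/5⌉ = 6, so 6 is optimal.

6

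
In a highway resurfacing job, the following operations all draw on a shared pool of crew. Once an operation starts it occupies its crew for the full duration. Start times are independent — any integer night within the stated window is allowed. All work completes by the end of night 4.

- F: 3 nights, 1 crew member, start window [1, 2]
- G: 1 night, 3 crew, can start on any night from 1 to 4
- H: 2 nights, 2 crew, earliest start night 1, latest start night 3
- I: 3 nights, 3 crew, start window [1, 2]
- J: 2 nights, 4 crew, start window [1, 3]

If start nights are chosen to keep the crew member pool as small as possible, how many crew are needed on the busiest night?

8

Early-start (F@1, G@1, H@1, I@1, J@1) gives peak 13: n1:13  n2:10  n3:4  n4:0.
Shift I→2, J→3.
Schedule F@1, G@1, H@1, I@2, J@3: n1:6  n2:6  n3:8  n4:7 — peak 8.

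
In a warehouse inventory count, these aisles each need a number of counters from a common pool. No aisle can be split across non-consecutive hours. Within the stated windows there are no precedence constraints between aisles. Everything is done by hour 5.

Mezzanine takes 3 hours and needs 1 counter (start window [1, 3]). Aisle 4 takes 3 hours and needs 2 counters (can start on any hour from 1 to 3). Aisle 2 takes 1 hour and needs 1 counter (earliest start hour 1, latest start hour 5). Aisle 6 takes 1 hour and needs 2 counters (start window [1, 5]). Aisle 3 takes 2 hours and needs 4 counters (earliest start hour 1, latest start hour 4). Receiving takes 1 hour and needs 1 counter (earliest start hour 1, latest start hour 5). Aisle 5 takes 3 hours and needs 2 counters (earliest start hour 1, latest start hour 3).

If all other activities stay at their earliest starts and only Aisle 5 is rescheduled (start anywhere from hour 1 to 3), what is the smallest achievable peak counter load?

Aisle 5@1: h1:13  h2:9  h3:5  h4:0  h5:0 → peak 13
Aisle 5@2: h1:11  h2:9  h3:5  h4:2  h5:0 → peak 11
Aisle 5@3: h1:11  h2:7  h3:5  h4:2  h5:2 → peak 11
Best is Aisle 5@2, peak 11.

11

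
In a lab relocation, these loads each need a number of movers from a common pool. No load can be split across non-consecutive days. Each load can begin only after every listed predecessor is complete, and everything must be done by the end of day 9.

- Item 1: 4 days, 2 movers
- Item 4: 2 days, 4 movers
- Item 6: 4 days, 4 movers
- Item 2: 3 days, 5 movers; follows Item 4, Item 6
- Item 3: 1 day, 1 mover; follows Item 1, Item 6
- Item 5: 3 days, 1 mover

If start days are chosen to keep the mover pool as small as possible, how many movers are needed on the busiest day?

6

Early-start (Item 1@1, Item 4@1, Item 6@1, Item 2@5, Item 3@5, Item 5@1) gives peak 11: d1:11  d2:11  d3:7  d4:6  d5:6  d6:5  d7:5  d8:0  d9:0.
Shift Item 6→3, Item 2→7, Item 3→8, Item 5→5.
Schedule Item 1@1, Item 4@1, Item 6@3, Item 2@7, Item 3@8, Item 5@5: d1:6  d2:6  d3:6  d4:6  d5:5  d6:5  d7:6  d8:6  d9:5 — peak 6.
Total mover-days = 51 over 9 days ⇒ peak ≥ ⌈51/9⌉ = 6, so 6 is optimal.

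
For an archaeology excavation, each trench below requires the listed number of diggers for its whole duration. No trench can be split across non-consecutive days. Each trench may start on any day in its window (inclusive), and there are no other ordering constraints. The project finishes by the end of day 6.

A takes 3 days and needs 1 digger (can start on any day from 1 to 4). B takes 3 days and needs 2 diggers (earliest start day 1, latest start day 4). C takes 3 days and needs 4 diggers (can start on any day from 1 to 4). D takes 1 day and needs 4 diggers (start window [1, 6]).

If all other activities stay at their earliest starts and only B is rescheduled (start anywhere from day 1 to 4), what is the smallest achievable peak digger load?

B@1: d1:11  d2:7  d3:7  d4:0  d5:0  d6:0 → peak 11
B@2: d1:9  d2:7  d3:7  d4:2  d5:0  d6:0 → peak 9
B@3: d1:9  d2:5  d3:7  d4:2  d5:2  d6:0 → peak 9
B@4: d1:9  d2:5  d3:5  d4:2  d5:2  d6:2 → peak 9
Best is B@2, peak 9.

9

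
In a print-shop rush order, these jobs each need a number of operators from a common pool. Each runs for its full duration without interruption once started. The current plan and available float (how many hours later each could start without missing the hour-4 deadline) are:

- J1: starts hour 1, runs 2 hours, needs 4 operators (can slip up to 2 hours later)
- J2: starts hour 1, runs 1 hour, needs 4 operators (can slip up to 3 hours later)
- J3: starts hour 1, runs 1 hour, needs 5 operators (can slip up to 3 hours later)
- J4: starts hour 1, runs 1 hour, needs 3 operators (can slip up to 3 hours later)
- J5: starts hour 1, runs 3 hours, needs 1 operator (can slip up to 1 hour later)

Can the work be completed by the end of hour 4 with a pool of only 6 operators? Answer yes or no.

The minimum achievable peak is 7; 6 < 7, so no feasible schedule stays within the cap.

no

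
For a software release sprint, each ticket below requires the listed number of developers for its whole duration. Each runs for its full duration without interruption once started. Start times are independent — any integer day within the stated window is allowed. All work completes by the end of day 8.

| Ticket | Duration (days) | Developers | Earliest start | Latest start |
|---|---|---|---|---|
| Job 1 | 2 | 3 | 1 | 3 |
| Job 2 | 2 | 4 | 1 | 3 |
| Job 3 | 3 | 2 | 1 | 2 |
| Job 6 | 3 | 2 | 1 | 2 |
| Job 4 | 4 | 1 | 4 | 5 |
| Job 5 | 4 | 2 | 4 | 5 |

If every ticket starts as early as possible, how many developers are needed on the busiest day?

Early-start schedule: Job 1@1, Job 2@1, Job 3@1, Job 6@1, Job 4@4, Job 5@4.
Load per day: day 1: 11, day 2: 11, day 3: 4, day 4: 3, day 5: 3, day 6: 3, day 7: 3, day 8: 0.
Peak is 11.

11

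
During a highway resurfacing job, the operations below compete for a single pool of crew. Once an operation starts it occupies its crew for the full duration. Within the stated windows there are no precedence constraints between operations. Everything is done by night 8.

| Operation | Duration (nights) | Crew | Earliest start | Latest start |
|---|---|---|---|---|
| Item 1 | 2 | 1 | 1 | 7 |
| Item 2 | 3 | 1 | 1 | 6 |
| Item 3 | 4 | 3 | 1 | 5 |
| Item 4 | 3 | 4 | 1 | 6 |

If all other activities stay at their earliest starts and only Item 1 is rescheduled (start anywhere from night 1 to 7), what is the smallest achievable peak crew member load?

Item 1@1: n1:9  n2:9  n3:8  n4:3  n5:0  n6:0  n7:0  n8:0 → peak 9
Item 1@2: n1:8  n2:9  n3:9  n4:3  n5:0  n6:0  n7:0  n8:0 → peak 9
Item 1@3: n1:8  n2:8  n3:9  n4:4  n5:0  n6:0  n7:0  n8:0 → peak 9
Item 1@4: n1:8  n2:8  n3:8  n4:4  n5:1  n6:0  n7:0  n8:0 → peak 8
Item 1@5: n1:8  n2:8  n3:8  n4:3  n5:1  n6:1  n7:0  n8:0 → peak 8
Item 1@6: n1:8  n2:8  n3:8  n4:3  n5:0  n6:1  n7:1  n8:0 → peak 8
Item 1@7: n1:8  n2:8  n3:8  n4:3  n5:0  n6:0  n7:1  n8:1 → peak 8
Best is Item 1@4, peak 8.

8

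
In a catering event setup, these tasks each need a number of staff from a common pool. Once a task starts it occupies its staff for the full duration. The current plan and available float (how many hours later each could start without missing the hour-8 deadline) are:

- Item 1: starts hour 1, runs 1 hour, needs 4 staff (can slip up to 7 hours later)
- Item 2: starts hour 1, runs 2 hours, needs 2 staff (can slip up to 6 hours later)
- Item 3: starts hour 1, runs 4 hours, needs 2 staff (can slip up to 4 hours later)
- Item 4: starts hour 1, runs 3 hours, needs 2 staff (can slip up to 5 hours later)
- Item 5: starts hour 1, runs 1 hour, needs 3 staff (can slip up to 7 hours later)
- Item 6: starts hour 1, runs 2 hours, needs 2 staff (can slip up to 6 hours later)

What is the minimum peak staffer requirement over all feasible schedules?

Early-start (Item 1@1, Item 2@1, Item 3@1, Item 4@1, Item 5@1, Item 6@1) gives peak 15: h1:15  h2:8  h3:4  h4:2  h5:0  h6:0  h7:0  h8:0.
Shift Item 2→2, Item 3→2, Item 4→4, Item 5→8, Item 6→6.
Schedule Item 1@1, Item 2@2, Item 3@2, Item 4@4, Item 5@8, Item 6@6: h1:4  h2:4  h3:4  h4:4  h5:4  h6:4  h7:2  h8:3 — peak 4.
Total staffer-hours = 29 over 8 hours ⇒ peak ≥ ⌈29/8⌉ = 4, so 4 is optimal.

4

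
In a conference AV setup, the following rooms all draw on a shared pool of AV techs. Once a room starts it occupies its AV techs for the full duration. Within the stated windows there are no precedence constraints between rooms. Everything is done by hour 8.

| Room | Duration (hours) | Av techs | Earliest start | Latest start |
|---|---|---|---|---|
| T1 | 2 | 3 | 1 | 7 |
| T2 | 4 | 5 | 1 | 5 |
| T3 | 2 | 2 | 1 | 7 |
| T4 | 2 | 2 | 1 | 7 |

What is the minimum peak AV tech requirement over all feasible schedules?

Early-start (T1@1, T2@1, T3@1, T4@1) gives peak 12: h1:12  h2:12  h3:5  h4:5  h5:0  h6:0  h7:0  h8:0.
Shift T2→3, T4→7.
Schedule T1@1, T2@3, T3@1, T4@7: h1:5  h2:5  h3:5  h4:5  h5:5  h6:5  h7:2  h8:2 — peak 5.
Total AV tech-hours = 34 over 8 hours ⇒ peak ≥ ⌈34/8⌉ = 5, so 5 is optimal.

5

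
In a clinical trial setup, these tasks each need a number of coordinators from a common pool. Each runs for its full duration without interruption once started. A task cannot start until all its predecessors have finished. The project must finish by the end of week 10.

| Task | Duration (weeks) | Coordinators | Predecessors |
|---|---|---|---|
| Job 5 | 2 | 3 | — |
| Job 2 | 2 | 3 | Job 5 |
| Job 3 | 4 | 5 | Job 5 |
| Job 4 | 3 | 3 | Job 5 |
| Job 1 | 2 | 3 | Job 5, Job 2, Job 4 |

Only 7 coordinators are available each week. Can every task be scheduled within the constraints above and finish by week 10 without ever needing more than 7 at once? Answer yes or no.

The minimum achievable peak is 8; 7 < 8, so no feasible schedule stays within the cap.

no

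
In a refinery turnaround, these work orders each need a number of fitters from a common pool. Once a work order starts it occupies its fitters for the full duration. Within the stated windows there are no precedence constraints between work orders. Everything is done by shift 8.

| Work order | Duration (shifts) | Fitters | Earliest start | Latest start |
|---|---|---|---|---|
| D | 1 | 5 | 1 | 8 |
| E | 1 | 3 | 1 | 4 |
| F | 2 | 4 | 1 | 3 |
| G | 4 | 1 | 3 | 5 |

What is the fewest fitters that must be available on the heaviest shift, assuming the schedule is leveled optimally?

5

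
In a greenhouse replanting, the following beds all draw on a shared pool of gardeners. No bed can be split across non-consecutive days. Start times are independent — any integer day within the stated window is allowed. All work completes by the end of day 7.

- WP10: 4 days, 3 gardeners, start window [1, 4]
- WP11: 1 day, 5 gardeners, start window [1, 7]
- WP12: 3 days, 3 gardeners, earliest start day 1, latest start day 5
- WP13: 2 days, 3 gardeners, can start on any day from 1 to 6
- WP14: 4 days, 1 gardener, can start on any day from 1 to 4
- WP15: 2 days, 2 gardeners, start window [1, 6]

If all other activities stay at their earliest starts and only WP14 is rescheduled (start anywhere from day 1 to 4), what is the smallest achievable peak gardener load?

WP14@1: d1:17  d2:12  d3:7  d4:4  d5:0  d6:0  d7:0 → peak 17
WP14@2: d1:16  d2:12  d3:7  d4:4  d5:1  d6:0  d7:0 → peak 16
WP14@3: d1:16  d2:11  d3:7  d4:4  d5:1  d6:1  d7:0 → peak 16
WP14@4: d1:16  d2:11  d3:6  d4:4  d5:1  d6:1  d7:1 → peak 16
Best is WP14@2, peak 16.

16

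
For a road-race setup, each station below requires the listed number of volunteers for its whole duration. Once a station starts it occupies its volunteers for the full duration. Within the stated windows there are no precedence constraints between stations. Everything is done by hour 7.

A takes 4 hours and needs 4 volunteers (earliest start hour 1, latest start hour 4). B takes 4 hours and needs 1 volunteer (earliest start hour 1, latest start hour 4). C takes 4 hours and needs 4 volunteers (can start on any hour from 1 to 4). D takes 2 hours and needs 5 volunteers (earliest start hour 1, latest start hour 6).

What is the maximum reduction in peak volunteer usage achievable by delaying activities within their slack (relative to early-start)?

Early-start peak: h1:14  h2:14  h3:9  h4:9  h5:0  h6:0  h7:0 ⇒ 14.
Leveled (A@1, B@1, C@1, D@5): h1:9  h2:9  h3:9  h4:9  h5:5  h6:5  h7:0 ⇒ 9.
Reduction 14 − 9 = 5.

5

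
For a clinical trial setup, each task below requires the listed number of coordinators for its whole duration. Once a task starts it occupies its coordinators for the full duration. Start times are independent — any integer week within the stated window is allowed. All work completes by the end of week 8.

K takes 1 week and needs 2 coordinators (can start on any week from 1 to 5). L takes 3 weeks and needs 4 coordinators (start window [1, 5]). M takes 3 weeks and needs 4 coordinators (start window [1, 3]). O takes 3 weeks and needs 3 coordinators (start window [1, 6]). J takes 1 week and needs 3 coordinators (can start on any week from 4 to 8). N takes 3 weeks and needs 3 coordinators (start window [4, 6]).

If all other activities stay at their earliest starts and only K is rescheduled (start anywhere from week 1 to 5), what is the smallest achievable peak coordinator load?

K@1: w1:13  w2:11  w3:11  w4:6  w5:3  w6:3  w7:0  w8:0 → peak 13
K@2: w1:11  w2:13  w3:11  w4:6  w5:3  w6:3  w7:0  w8:0 → peak 13
K@3: w1:11  w2:11  w3:13  w4:6  w5:3  w6:3  w7:0  w8:0 → peak 13
K@4: w1:11  w2:11  w3:11  w4:8  w5:3  w6:3  w7:0  w8:0 → peak 11
K@5: w1:11  w2:11  w3:11  w4:6  w5:5  w6:3  w7:0  w8:0 → peak 11
Best is K@4, peak 11.

11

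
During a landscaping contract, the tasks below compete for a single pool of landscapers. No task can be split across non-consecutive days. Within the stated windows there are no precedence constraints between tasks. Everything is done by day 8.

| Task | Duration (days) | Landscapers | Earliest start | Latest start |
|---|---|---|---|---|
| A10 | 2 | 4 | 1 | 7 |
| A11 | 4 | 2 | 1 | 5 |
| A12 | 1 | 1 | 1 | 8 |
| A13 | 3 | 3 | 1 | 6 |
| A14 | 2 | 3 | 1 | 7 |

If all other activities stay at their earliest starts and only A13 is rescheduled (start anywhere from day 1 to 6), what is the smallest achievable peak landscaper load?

10

A13@1: d1:13  d2:12  d3:5  d4:2  d5:0  d6:0  d7:0  d8:0 → peak 13
A13@2: d1:10  d2:12  d3:5  d4:5  d5:0  d6:0  d7:0  d8:0 → peak 12
A13@3: d1:10  d2:9  d3:5  d4:5  d5:3  d6:0  d7:0  d8:0 → peak 10
A13@4: d1:10  d2:9  d3:2  d4:5  d5:3  d6:3  d7:0  d8:0 → peak 10
A13@5: d1:10  d2:9  d3:2  d4:2  d5:3  d6:3  d7:3  d8:0 → peak 10
A13@6: d1:10  d2:9  d3:2  d4:2  d5:0  d6:3  d7:3  d8:3 → peak 10
Best is A13@3, peak 10.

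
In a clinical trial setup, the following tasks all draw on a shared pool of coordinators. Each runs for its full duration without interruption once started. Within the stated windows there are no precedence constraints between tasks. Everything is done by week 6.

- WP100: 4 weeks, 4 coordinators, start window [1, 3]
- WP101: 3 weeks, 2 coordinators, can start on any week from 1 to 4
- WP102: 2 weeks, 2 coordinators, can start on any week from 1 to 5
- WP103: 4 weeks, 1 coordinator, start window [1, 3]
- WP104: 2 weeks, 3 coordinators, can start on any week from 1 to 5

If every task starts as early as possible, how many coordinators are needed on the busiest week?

12

Early-start schedule: WP100@1, WP101@1, WP102@1, WP103@1, WP104@1.
Load per week: week 1: 12, week 2: 12, week 3: 7, week 4: 5, week 5: 0, week 6: 0.
Peak is 12.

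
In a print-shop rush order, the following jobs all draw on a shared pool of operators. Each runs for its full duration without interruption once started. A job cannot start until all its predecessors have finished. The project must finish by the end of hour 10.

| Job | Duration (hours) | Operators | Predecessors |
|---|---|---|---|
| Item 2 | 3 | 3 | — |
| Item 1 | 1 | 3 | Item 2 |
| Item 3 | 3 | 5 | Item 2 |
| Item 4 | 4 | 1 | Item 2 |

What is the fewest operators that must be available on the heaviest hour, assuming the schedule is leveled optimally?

5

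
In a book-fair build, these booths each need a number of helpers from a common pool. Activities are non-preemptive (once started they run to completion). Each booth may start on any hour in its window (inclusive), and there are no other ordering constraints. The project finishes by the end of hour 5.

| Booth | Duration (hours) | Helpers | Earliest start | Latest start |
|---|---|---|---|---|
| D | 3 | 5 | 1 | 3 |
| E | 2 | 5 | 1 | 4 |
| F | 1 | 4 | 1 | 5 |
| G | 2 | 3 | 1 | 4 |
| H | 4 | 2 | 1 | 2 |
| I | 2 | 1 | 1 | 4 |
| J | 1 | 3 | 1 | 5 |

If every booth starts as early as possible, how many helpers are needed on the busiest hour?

23

Early-start schedule: D@1, E@1, F@1, G@1, H@1, I@1, J@1.
Load per hour: hour 1: 23, hour 2: 16, hour 3: 7, hour 4: 2, hour 5: 0.
Peak is 23.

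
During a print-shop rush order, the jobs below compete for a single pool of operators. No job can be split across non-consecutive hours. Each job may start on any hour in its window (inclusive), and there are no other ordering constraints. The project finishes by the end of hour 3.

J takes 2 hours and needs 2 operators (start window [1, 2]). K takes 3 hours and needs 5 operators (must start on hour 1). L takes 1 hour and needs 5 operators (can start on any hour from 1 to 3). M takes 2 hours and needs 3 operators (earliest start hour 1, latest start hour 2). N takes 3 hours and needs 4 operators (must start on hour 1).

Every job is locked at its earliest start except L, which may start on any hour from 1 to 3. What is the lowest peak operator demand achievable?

L@1: h1:19  h2:14  h3:9 → peak 19
L@2: h1:14  h2:19  h3:9 → peak 19
L@3: h1:14  h2:14  h3:14 → peak 14
Best is L@3, peak 14.

14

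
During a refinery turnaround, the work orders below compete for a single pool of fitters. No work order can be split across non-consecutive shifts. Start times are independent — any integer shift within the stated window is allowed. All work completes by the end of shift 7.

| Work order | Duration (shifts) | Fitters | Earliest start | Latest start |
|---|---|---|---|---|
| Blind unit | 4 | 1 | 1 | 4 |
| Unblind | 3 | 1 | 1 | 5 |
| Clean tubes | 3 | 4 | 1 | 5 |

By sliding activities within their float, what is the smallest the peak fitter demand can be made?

4

Early-start (Blind unit@1, Unblind@1, Clean tubes@1) gives peak 6: s1:6  s2:6  s3:6  s4:1  s5:0  s6:0  s7:0.
Shift Clean tubes→5.
Schedule Blind unit@1, Unblind@1, Clean tubes@5: s1:2  s2:2  s3:2  s4:1  s5:4  s6:4  s7:4 — peak 4.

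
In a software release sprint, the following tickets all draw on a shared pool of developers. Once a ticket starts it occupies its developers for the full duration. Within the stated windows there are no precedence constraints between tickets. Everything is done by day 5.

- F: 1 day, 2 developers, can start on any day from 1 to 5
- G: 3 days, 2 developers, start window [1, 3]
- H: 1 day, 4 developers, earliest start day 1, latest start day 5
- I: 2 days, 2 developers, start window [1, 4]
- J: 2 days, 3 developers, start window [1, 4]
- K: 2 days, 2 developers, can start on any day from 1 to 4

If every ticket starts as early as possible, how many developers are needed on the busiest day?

15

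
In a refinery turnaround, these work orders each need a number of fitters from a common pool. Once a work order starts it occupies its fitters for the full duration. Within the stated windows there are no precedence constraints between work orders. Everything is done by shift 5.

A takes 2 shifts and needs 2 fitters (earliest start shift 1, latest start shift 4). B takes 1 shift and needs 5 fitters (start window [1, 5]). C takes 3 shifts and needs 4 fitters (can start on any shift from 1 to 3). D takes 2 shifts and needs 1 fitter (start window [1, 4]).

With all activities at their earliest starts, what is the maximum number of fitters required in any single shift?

12

Early-start schedule: A@1, B@1, C@1, D@1.
Load per shift: shift 1: 12, shift 2: 7, shift 3: 4, shift 4: 0, shift 5: 0.
Peak is 12.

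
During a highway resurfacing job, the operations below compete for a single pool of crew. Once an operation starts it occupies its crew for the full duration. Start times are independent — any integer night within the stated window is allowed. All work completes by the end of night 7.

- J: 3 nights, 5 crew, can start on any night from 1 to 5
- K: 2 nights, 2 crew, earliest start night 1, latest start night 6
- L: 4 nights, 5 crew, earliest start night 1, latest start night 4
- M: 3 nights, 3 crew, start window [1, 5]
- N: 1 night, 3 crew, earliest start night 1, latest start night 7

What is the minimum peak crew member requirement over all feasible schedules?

Early-start (J@1, K@1, L@1, M@1, N@1) gives peak 18: n1:18  n2:15  n3:13  n4:5  n5:0  n6:0  n7:0.
Shift L→4, M→3, N→6.
Schedule J@1, K@1, L@4, M@3, N@6: n1:7  n2:7  n3:8  n4:8  n5:8  n6:8  n7:5 — peak 8.
Total crew member-nights = 51 over 7 nights ⇒ peak ≥ ⌈51/7⌉ = 8, so 8 is optimal.

8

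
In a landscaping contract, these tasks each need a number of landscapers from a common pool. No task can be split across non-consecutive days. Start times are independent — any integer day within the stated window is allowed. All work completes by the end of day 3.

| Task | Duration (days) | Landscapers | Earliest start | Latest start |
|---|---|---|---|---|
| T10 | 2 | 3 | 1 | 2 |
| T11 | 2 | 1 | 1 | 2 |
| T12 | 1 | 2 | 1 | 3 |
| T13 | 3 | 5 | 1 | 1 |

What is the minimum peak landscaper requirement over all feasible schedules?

9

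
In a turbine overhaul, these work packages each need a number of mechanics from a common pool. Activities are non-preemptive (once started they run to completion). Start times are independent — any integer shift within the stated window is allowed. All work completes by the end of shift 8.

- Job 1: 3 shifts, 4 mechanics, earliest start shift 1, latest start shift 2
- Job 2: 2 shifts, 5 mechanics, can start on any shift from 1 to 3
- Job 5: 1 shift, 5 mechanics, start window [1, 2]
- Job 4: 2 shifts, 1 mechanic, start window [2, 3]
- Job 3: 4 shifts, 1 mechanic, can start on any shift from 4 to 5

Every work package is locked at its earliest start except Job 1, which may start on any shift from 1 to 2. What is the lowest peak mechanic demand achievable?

10

Job 1@1: s1:14  s2:10  s3:5  s4:1  s5:1  s6:1  s7:1  s8:0 → peak 14
Job 1@2: s1:10  s2:10  s3:5  s4:5  s5:1  s6:1  s7:1  s8:0 → peak 10
Best is Job 1@2, peak 10.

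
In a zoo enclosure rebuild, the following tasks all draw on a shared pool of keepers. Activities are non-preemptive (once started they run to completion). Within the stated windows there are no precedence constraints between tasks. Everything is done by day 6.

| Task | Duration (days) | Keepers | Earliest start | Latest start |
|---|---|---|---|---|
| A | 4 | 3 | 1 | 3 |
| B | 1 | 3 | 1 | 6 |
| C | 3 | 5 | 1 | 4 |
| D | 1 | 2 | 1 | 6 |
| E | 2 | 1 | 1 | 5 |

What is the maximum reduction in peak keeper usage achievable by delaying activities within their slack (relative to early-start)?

Early-start peak: d1:14  d2:9  d3:8  d4:3  d5:0  d6:0 ⇒ 14.
Leveled (A@1, B@1, C@2, D@1, E@5): d1:8  d2:8  d3:8  d4:8  d5:1  d6:1 ⇒ 8.
Reduction 14 − 8 = 6.

6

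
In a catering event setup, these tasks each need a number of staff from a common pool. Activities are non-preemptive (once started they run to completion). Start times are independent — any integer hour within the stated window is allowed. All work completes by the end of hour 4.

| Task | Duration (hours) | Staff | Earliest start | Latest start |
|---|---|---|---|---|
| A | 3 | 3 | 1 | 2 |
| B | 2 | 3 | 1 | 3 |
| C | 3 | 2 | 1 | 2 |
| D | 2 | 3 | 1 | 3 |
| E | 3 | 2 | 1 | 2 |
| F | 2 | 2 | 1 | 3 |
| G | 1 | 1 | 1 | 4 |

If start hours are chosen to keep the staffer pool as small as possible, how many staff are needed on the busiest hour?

Early-start (A@1, B@1, C@1, D@1, E@1, F@1, G@1) gives peak 16: h1:16  h2:15  h3:7  h4:0.
Shift D→3, G→3.
Schedule A@1, B@1, C@1, D@3, E@1, F@1, G@3: h1:12  h2:12  h3:11  h4:3 — peak 12.

12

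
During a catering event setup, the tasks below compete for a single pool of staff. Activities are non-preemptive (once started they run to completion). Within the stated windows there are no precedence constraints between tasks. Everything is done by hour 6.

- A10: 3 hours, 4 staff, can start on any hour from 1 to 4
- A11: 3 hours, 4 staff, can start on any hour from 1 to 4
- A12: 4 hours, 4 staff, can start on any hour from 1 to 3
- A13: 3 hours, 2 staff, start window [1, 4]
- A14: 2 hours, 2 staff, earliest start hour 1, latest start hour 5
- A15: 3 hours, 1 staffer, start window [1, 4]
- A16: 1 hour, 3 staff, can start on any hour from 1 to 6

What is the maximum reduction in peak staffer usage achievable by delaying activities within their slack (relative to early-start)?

Early-start peak: h1:20  h2:17  h3:15  h4:4  h5:0  h6:0 ⇒ 20.
Leveled (A10@1, A11@4, A12@1, A13@1, A14@5, A15@4, A16@5): h1:10  h2:10  h3:10  h4:9  h5:10  h6:7 ⇒ 10.
Reduction 20 − 10 = 10.

10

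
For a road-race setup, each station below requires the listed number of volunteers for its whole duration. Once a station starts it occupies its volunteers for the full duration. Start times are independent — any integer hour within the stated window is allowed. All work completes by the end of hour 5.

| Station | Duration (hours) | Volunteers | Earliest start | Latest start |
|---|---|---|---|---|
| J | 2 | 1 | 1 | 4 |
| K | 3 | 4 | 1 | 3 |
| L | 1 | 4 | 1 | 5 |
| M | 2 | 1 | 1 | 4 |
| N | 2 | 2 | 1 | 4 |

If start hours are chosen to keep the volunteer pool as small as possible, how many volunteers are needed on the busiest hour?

Early-start (J@1, K@1, L@1, M@1, N@1) gives peak 12: h1:12  h2:8  h3:4  h4:0  h5:0.
Shift L→4, N→3.
Schedule J@1, K@1, L@4, M@1, N@3: h1:6  h2:6  h3:6  h4:6  h5:0 — peak 6.

6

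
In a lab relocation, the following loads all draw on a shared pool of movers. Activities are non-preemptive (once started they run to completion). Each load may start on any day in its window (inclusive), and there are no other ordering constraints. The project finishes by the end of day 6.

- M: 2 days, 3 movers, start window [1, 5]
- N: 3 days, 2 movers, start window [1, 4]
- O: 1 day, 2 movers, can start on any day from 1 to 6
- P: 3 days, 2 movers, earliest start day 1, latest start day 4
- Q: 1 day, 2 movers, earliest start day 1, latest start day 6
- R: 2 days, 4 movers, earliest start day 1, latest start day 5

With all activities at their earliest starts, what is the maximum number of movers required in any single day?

15

Early-start schedule: M@1, N@1, O@1, P@1, Q@1, R@1.
Load per day: day 1: 15, day 2: 11, day 3: 4, day 4: 0, day 5: 0, day 6: 0.
Peak is 15.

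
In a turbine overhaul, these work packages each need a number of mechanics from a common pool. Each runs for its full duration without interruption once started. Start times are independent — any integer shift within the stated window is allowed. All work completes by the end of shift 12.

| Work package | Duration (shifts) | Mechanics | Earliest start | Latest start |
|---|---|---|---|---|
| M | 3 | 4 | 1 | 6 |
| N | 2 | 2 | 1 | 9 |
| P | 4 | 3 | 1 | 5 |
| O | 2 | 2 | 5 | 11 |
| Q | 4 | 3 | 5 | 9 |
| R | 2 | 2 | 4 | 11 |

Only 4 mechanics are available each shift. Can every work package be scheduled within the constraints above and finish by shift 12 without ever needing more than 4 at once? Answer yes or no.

The minimum achievable peak is 5; 4 < 5, so no feasible schedule stays within the cap.

no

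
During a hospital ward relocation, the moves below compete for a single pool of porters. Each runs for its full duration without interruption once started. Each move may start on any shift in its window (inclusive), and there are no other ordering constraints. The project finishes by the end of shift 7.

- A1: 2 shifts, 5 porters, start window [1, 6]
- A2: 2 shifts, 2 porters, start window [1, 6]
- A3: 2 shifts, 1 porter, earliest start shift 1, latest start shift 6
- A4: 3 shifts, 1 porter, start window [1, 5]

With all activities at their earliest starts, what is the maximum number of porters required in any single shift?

9

Early-start schedule: A1@1, A2@1, A3@1, A4@1.
Load per shift: shift 1: 9, shift 2: 9, shift 3: 1, shift 4: 0, shift 5: 0, shift 6: 0, shift 7: 0.
Peak is 9.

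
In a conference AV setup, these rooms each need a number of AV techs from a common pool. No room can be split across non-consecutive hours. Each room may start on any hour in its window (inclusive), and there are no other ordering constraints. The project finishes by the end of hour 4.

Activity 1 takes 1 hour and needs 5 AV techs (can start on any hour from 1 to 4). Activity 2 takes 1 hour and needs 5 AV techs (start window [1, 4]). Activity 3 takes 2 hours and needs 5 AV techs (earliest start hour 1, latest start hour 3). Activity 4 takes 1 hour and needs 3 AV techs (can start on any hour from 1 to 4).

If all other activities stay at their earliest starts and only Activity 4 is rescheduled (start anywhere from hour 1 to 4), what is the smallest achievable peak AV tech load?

15

Activity 4@1: h1:18  h2:5  h3:0  h4:0 → peak 18
Activity 4@2: h1:15  h2:8  h3:0  h4:0 → peak 15
Activity 4@3: h1:15  h2:5  h3:3  h4:0 → peak 15
Activity 4@4: h1:15  h2:5  h3:0  h4:3 → peak 15
Best is Activity 4@2, peak 15.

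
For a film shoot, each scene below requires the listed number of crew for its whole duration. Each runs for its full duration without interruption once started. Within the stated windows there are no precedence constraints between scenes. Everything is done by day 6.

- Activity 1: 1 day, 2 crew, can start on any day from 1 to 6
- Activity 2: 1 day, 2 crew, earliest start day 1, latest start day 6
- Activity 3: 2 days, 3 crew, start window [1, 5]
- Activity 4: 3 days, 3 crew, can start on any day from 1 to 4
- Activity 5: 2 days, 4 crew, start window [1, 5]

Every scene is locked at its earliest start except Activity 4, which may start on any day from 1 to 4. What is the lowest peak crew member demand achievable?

Activity 4@1: d1:14  d2:10  d3:3  d4:0  d5:0  d6:0 → peak 14
Activity 4@2: d1:11  d2:10  d3:3  d4:3  d5:0  d6:0 → peak 11
Activity 4@3: d1:11  d2:7  d3:3  d4:3  d5:3  d6:0 → peak 11
Activity 4@4: d1:11  d2:7  d3:0  d4:3  d5:3  d6:3 → peak 11
Best is Activity 4@2, peak 11.

11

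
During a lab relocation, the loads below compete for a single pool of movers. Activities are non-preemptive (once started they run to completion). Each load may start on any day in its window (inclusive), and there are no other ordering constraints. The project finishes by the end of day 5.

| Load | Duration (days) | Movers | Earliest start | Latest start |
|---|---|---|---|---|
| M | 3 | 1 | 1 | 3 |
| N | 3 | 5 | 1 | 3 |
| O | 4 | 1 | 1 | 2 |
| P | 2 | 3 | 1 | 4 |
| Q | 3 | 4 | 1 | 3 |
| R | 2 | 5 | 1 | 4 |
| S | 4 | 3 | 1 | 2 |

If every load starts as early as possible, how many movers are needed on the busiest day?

Early-start schedule: M@1, N@1, O@1, P@1, Q@1, R@1, S@1.
Load per day: day 1: 22, day 2: 22, day 3: 14, day 4: 4, day 5: 0.
Peak is 22.

22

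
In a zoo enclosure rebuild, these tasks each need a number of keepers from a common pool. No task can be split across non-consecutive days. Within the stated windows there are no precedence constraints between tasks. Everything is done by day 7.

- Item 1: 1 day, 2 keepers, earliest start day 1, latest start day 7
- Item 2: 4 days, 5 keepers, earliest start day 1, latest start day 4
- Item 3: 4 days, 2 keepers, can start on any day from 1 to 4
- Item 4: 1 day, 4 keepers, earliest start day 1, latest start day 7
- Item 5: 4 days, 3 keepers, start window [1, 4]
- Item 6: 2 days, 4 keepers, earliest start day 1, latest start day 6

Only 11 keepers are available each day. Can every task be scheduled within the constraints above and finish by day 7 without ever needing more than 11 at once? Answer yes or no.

yes

Schedule Item 1@1, Item 2@1, Item 3@1, Item 4@5, Item 5@2, Item 6@6: d1:9  d2:10  d3:10  d4:10  d5:7  d6:4  d7:4 — peak 10 ≤ 11.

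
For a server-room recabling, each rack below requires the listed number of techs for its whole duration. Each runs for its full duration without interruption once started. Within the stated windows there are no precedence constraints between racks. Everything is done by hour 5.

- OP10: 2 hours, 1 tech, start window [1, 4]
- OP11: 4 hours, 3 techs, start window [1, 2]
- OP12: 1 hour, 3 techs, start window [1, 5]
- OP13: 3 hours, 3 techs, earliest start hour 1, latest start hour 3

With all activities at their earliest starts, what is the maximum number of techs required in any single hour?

10

Early-start schedule: OP10@1, OP11@1, OP12@1, OP13@1.
Load per hour: hour 1: 10, hour 2: 7, hour 3: 6, hour 4: 3, hour 5: 0.
Peak is 10.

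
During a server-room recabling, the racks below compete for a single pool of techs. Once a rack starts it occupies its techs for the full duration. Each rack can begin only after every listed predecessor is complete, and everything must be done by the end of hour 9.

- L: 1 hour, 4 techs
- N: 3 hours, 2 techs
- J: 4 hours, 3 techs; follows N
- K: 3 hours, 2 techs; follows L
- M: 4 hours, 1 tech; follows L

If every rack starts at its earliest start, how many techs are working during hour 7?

At early start, hour 7 has: J.
Demand: 3 = 3.

3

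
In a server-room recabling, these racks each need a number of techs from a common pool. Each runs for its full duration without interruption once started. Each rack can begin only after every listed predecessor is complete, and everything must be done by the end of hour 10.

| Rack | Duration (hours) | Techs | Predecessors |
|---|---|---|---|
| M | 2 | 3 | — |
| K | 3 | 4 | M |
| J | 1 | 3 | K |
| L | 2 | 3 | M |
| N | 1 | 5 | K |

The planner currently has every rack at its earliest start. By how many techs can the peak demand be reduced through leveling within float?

3

Early-start peak: h1:3  h2:3  h3:7  h4:7  h5:4  h6:8  h7:0  h8:0  h9:0  h10:0 ⇒ 8.
Leveled (M@1, K@3, J@6, L@7, N@9): h1:3  h2:3  h3:4  h4:4  h5:4  h6:3  h7:3  h8:3  h9:5  h10:0 ⇒ 5.
Reduction 8 − 5 = 3.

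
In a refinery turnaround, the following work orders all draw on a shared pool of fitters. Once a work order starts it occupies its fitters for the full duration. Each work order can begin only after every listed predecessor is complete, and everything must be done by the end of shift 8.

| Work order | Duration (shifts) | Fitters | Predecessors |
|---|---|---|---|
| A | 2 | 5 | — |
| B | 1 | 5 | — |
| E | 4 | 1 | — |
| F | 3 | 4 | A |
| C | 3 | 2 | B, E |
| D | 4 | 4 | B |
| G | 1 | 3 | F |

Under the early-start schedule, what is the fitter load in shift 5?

10

At early start, shift 5 has: F, C, D.
Demand: 4 + 2 + 4 = 10.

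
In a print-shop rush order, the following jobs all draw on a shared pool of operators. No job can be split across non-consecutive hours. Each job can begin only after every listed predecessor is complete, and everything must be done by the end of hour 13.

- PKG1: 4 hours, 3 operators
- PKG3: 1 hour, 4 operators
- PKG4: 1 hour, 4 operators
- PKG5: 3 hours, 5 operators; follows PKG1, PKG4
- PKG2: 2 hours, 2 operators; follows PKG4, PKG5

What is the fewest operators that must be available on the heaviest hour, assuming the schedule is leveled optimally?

5

Early-start (PKG1@1, PKG3@1, PKG4@1, PKG5@5, PKG2@8) gives peak 11: h1:11  h2:3  h3:3  h4:3  h5:5  h6:5  h7:5  h8:2  h9:2  h10:0  h11:0  h12:0  h13:0.
Shift PKG3→5, PKG4→6, PKG5→7, PKG2→10.
Schedule PKG1@1, PKG3@5, PKG4@6, PKG5@7, PKG2@10: h1:3  h2:3  h3:3  h4:3  h5:4  h6:4  h7:5  h8:5  h9:5  h10:2  h11:2  h12:0  h13:0 — peak 5.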